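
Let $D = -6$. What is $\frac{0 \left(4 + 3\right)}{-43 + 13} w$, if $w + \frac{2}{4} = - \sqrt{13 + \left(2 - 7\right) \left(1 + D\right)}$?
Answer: $0$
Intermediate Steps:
$w = - \frac{1}{2} - \sqrt{38}$ ($w = - \frac{1}{2} - \sqrt{13 + \left(2 - 7\right) \left(1 - 6\right)} = - \frac{1}{2} - \sqrt{13 - -25} = - \frac{1}{2} - \sqrt{13 + 25} = - \frac{1}{2} - \sqrt{38} \approx -6.6644$)
$\frac{0 \left(4 + 3\right)}{-43 + 13} w = \frac{0 \left(4 + 3\right)}{-43 + 13} \left(- \frac{1}{2} - \sqrt{38}\right) = \frac{0 \cdot 7}{-30} \left(- \frac{1}{2} - \sqrt{38}\right) = \left(- \frac{1}{30}\right) 0 \left(- \frac{1}{2} - \sqrt{38}\right) = 0 \left(- \frac{1}{2} - \sqrt{38}\right) = 0$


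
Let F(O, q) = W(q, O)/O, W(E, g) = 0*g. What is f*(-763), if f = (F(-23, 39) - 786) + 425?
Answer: 275443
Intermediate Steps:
W(E, g) = 0
F(O, q) = 0 (F(O, q) = 0/O = 0)
f = -361 (f = (0 - 786) + 425 = -786 + 425 = -361)
f*(-763) = -361*(-763) = 275443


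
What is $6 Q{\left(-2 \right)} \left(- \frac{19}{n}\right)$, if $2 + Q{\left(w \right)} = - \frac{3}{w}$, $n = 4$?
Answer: $\frac{57}{4} \approx 14.25$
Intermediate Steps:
$Q{\left(w \right)} = -2 - \frac{3}{w}$
$6 Q{\left(-2 \right)} \left(- \frac{19}{n}\right) = 6 \left(-2 - \frac{3}{-2}\right) \left(- \frac{19}{4}\right) = 6 \left(-2 - - \frac{3}{2}\right) \left(\left(-19\right) \frac{1}{4}\right) = 6 \left(-2 + \frac{3}{2}\right) \left(- \frac{19}{4}\right) = 6 \left(- \frac{1}{2}\right) \left(- \frac{19}{4}\right) = \left(-3\right) \left(- \frac{19}{4}\right) = \frac{57}{4}$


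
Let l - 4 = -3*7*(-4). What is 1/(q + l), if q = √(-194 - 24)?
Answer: 44/3981 - I*√218/7962 ≈ 0.011053 - 0.0018544*I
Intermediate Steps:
l = 88 (l = 4 - 3*7*(-4) = 4 - 21*(-4) = 4 + 84 = 88)
q = I*√218 (q = √(-218) = I*√218 ≈ 14.765*I)
1/(q + l) = 1/(I*√218 + 88) = 1/(88 + I*√218)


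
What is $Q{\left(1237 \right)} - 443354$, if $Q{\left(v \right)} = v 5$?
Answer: $-437169$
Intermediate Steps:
$Q{\left(v \right)} = 5 v$
$Q{\left(1237 \right)} - 443354 = 5 \cdot 1237 - 443354 = 6185 - 443354 = -437169$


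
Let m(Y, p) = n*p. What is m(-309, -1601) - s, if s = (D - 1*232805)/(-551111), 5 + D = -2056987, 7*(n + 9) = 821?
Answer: -668821191517/3857777 ≈ -1.7337e+5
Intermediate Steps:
n = 758/7 (n = -9 + (⅐)*821 = -9 + 821/7 = 758/7 ≈ 108.29)
D = -2056992 (D = -5 - 2056987 = -2056992)
m(Y, p) = 758*p/7
s = 2289797/551111 (s = (-2056992 - 1*232805)/(-551111) = (-2056992 - 232805)*(-1/551111) = -2289797*(-1/551111) = 2289797/551111 ≈ 4.1549)
m(-309, -1601) - s = (758/7)*(-1601) - 1*2289797/551111 = -1213558/7 - 2289797/551111 = -668821191517/3857777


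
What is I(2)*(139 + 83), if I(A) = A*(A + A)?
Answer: 1776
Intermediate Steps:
I(A) = 2*A² (I(A) = A*(2*A) = 2*A²)
I(2)*(139 + 83) = (2*2²)*(139 + 83) = (2*4)*222 = 8*222 = 1776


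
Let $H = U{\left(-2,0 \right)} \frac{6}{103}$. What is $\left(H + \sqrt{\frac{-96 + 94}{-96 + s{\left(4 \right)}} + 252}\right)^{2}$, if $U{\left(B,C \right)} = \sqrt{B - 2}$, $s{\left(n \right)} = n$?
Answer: $\frac{122983513}{488014} + \frac{12 i \sqrt{533278}}{2369} \approx 252.01 + 3.6991 i$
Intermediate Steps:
$U{\left(B,C \right)} = \sqrt{-2 + B}$
$H = \frac{12 i}{103}$ ($H = \sqrt{-2 - 2} \cdot \frac{6}{103} = \sqrt{-4} \cdot 6 \cdot \frac{1}{103} = 2 i \frac{6}{103} = \frac{12 i}{103} \approx 0.1165 i$)
$\left(H + \sqrt{\frac{-96 + 94}{-96 + s{\left(4 \right)}} + 252}\right)^{2} = \left(\frac{12 i}{103} + \sqrt{\frac{-96 + 94}{-96 + 4} + 252}\right)^{2} = \left(\frac{12 i}{103} + \sqrt{- \frac{2}{-92} + 252}\right)^{2} = \left(\frac{12 i}{103} + \sqrt{\left(-2\right) \left(- \frac{1}{92}\right) + 252}\right)^{2} = \left(\frac{12 i}{103} + \sqrt{\frac{1}{46} + 252}\right)^{2} = \left(\frac{12 i}{103} + \sqrt{\frac{11593}{46}}\right)^{2} = \left(\frac{12 i}{103} + \frac{\sqrt{533278}}{46}\right)^{2} = \left(\frac{\sqrt{533278}}{46} + \frac{12 i}{103}\right)^{2}$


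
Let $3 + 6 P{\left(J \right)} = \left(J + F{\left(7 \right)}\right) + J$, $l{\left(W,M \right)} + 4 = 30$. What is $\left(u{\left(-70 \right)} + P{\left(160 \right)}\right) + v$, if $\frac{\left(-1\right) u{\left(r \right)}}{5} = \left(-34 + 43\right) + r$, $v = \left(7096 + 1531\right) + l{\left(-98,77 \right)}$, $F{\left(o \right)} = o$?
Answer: $9012$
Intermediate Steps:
$l{\left(W,M \right)} = 26$ ($l{\left(W,M \right)} = -4 + 30 = 26$)
$v = 8653$ ($v = \left(7096 + 1531\right) + 26 = 8627 + 26 = 8653$)
$P{\left(J \right)} = \frac{2}{3} + \frac{J}{3}$ ($P{\left(J \right)} = - \frac{1}{2} + \frac{\left(J + 7\right) + J}{6} = - \frac{1}{2} + \frac{\left(7 + J\right) + J}{6} = - \frac{1}{2} + \frac{7 + 2 J}{6} = - \frac{1}{2} + \left(\frac{7}{6} + \frac{J}{3}\right) = \frac{2}{3} + \frac{J}{3}$)
$u{\left(r \right)} = -45 - 5 r$ ($u{\left(r \right)} = - 5 \left(\left(-34 + 43\right) + r\right) = - 5 \left(9 + r\right) = -45 - 5 r$)
$\left(u{\left(-70 \right)} + P{\left(160 \right)}\right) + v = \left(\left(-45 - -350\right) + \left(\frac{2}{3} + \frac{1}{3} \cdot 160\right)\right) + 8653 = \left(\left(-45 + 350\right) + \left(\frac{2}{3} + \frac{160}{3}\right)\right) + 8653 = \left(305 + 54\right) + 8653 = 359 + 8653 = 9012$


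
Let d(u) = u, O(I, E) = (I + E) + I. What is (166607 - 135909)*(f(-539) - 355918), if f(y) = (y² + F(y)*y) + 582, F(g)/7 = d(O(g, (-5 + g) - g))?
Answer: 123447218112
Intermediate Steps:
O(I, E) = E + 2*I (O(I, E) = (E + I) + I = E + 2*I)
F(g) = -35 + 14*g (F(g) = 7*(((-5 + g) - g) + 2*g) = 7*(-5 + 2*g) = -35 + 14*g)
f(y) = 582 + y² + y*(-35 + 14*y) (f(y) = (y² + (-35 + 14*y)*y) + 582 = (y² + y*(-35 + 14*y)) + 582 = 582 + y² + y*(-35 + 14*y))
(166607 - 135909)*(f(-539) - 355918) = (166607 - 135909)*((582 - 35*(-539) + 15*(-539)²) - 355918) = 30698*((582 + 18865 + 15*290521) - 355918) = 30698*((582 + 18865 + 4357815) - 355918) = 30698*(4377262 - 355918) = 30698*4021344 = 123447218112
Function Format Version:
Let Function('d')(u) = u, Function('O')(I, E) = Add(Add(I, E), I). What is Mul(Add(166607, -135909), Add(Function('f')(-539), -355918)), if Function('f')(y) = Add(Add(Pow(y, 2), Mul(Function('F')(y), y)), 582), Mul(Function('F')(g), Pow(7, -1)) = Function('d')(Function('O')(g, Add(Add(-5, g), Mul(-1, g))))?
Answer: 123447218112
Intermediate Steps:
Function('O')(I, E) = Add(E, Mul(2, I)) (Function('O')(I, E) = Add(Add(E, I), I) = Add(E, Mul(2, I)))
Function('F')(g) = Add(-35, Mul(14, g)) (Function('F')(g) = Mul(7, Add(Add(Add(-5, g), Mul(-1, g)), Mul(2, g))) = Mul(7, Add(-5, Mul(2, g))) = Add(-35, Mul(14, g)))
Function('f')(y) = Add(582, Pow(y, 2), Mul(y, Add(-35, Mul(14, y)))) (Function('f')(y) = Add(Add(Pow(y, 2), Mul(Add(-35, Mul(14, y)), y)), 582) = Add(Add(Pow(y, 2), Mul(y, Add(-35, Mul(14, y)))), 582) = Add(582, Pow(y, 2), Mul(y, Add(-35, Mul(14, y)))))
Mul(Add(166607, -135909), Add(Function('f')(-539), -355918)) = Mul(Add(166607, -135909), Add(Add(582, Mul(-35, -539), Mul(15, Pow(-539, 2))), -355918)) = Mul(30698, Add(Add(582, 18865, Mul(15, 290521)), -355918)) = Mul(30698, Add(Add(582, 18865, 4357815), -355918)) = Mul(30698, Add(4377262, -355918)) = Mul(30698, 4021344) = 123447218112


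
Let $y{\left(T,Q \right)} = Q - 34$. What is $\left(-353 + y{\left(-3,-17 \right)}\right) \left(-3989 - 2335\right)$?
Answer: $2554896$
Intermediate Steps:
$y{\left(T,Q \right)} = -34 + Q$
$\left(-353 + y{\left(-3,-17 \right)}\right) \left(-3989 - 2335\right) = \left(-353 - 51\right) \left(-3989 - 2335\right) = \left(-353 - 51\right) \left(-6324\right) = \left(-404\right) \left(-6324\right) = 2554896$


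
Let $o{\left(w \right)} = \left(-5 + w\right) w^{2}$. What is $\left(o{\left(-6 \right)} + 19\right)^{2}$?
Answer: $142129$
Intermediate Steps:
$o{\left(w \right)} = w^{2} \left(-5 + w\right)$
$\left(o{\left(-6 \right)} + 19\right)^{2} = \left(\left(-6\right)^{2} \left(-5 - 6\right) + 19\right)^{2} = \left(36 \left(-11\right) + 19\right)^{2} = \left(-396 + 19\right)^{2} = \left(-377\right)^{2} = 142129$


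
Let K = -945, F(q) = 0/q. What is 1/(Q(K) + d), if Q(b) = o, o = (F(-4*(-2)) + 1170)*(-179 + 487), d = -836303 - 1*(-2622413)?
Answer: 1/2146470 ≈ 4.6588e-7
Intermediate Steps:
F(q) = 0
d = 1786110 (d = -836303 + 2622413 = 1786110)
o = 360360 (o = (0 + 1170)*(-179 + 487) = 1170*308 = 360360)
Q(b) = 360360
1/(Q(K) + d) = 1/(360360 + 1786110) = 1/2146470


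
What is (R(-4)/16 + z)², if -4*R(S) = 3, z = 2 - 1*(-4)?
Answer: 145161/4096 ≈ 35.440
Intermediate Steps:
z = 6 (z = 2 + 4 = 6)
R(S) = -¾ (R(S) = -¼*3 = -¾)
(R(-4)/16 + z)² = (-¾/16 + 6)² = (-¾*1/16 + 6)² = (-3/64 + 6)² = (381/64)² = 145161/4096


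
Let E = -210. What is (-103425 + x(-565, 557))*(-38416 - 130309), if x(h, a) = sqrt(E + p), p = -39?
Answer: 17450383125 - 168725*I*sqrt(249) ≈ 1.745e+10 - 2.6624e+6*I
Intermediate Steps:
x(h, a) = I*sqrt(249) (x(h, a) = sqrt(-210 - 39) = sqrt(-249) = I*sqrt(249))
(-103425 + x(-565, 557))*(-38416 - 130309) = (-103425 + I*sqrt(249))*(-38416 - 130309) = (-103425 + I*sqrt(249))*(-168725) = 17450383125 - 168725*I*sqrt(249)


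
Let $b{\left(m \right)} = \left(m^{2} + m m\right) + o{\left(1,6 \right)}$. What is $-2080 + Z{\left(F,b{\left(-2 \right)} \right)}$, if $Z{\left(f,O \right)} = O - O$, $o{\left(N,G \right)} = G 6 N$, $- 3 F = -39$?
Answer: $-2080$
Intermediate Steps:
$F = 13$ ($F = \left(- \frac{1}{3}\right) \left(-39\right) = 13$)
$o{\left(N,G \right)} = 6 G N$
$b{\left(m \right)} = 36 + 2 m^{2}$ ($b{\left(m \right)} = \left(m^{2} + m m\right) + 6 \cdot 6 \cdot 1 = \left(m^{2} + m^{2}\right) + 36 = 2 m^{2} + 36 = 36 + 2 m^{2}$)
$Z{\left(f,O \right)} = 0$
$-2080 + Z{\left(F,b{\left(-2 \right)} \right)} = -2080 + 0 = -2080$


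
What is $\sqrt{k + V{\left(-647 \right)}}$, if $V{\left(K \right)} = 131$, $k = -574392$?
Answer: $i \sqrt{574261} \approx 757.8 i$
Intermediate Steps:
$\sqrt{k + V{\left(-647 \right)}} = \sqrt{-574392 + 131} = \sqrt{-574261} = i \sqrt{574261}$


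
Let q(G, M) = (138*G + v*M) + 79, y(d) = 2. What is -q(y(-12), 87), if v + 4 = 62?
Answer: -5401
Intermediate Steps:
v = 58 (v = -4 + 62 = 58)
q(G, M) = 79 + 58*M + 138*G (q(G, M) = (138*G + 58*M) + 79 = (58*M + 138*G) + 79 = 79 + 58*M + 138*G)
-q(y(-12), 87) = -(79 + 58*87 + 138*2) = -(79 + 5046 + 276) = -1*5401 = -5401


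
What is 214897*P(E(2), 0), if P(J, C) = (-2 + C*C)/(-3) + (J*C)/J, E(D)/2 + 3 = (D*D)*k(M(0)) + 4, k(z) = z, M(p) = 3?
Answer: 429794/3 ≈ 1.4326e+5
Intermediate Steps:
E(D) = 2 + 6*D² (E(D) = -6 + 2*((D*D)*3 + 4) = -6 + 2*(D²*3 + 4) = -6 + 2*(3*D² + 4) = -6 + 2*(4 + 3*D²) = -6 + (8 + 6*D²) = 2 + 6*D²)
P(J, C) = ⅔ + C - C²/3 (P(J, C) = (-2 + C²)*(-⅓) + (C*J)/J = (⅔ - C²/3) + C = ⅔ + C - C²/3)
214897*P(E(2), 0) = 214897*(⅔ + 0 - ⅓*0²) = 214897*(⅔ + 0 - ⅓*0) = 214897*(⅔ + 0 + 0) = 214897*(⅔) = 429794/3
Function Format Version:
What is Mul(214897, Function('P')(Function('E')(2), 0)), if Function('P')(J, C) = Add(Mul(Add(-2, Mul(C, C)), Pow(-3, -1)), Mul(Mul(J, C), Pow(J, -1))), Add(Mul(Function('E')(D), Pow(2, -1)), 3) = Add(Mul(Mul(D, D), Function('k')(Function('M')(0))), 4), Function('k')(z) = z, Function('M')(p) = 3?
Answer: Rational(429794, 3) ≈ 1.4326e+5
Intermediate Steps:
Function('E')(D) = Add(2, Mul(6, Pow(D, 2))) (Function('E')(D) = Add(-6, Mul(2, Add(Mul(Mul(D, D), 3), 4))) = Add(-6, Mul(2, Add(Mul(Pow(D, 2), 3), 4))) = Add(-6, Mul(2, Add(Mul(3, Pow(D, 2)), 4))) = Add(-6, Mul(2, Add(4, Mul(3, Pow(D, 2))))) = Add(-6, Add(8, Mul(6, Pow(D, 2)))) = Add(2, Mul(6, Pow(D, 2))))
Function('P')(J, C) = Add(Rational(2, 3), C, Mul(Rational(-1, 3), Pow(C, 2))) (Function('P')(J, C) = Add(Mul(Add(-2, Pow(C, 2)), Rational(-1, 3)), Mul(Mul(C, J), Pow(J, -1))) = Add(Add(Rational(2, 3), Mul(Rational(-1, 3), Pow(C, 2))), C) = Add(Rational(2, 3), C, Mul(Rational(-1, 3), Pow(C, 2))))
Mul(214897, Function('P')(Function('E')(2), 0)) = Mul(214897, Add(Rational(2, 3), 0, Mul(Rational(-1, 3), Pow(0, 2)))) = Mul(214897, Add(Rational(2, 3), 0, Mul(Rational(-1, 3), 0))) = Mul(214897, Add(Rational(2, 3), 0, 0)) = Mul(214897, Rational(2, 3)) = Rational(429794, 3)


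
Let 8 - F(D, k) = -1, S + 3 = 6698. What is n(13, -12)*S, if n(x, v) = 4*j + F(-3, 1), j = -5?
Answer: -73645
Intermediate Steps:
S = 6695 (S = -3 + 6698 = 6695)
F(D, k) = 9 (F(D, k) = 8 - 1*(-1) = 8 + 1 = 9)
n(x, v) = -11 (n(x, v) = 4*(-5) + 9 = -20 + 9 = -11)
n(13, -12)*S = -11*6695 = -73645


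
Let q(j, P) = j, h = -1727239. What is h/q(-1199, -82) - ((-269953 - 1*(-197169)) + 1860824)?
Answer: -2142132721/1199 ≈ -1.7866e+6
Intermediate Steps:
h/q(-1199, -82) - ((-269953 - 1*(-197169)) + 1860824) = -1727239/(-1199) - ((-269953 - 1*(-197169)) + 1860824) = -1727239*(-1/1199) - ((-269953 + 197169) + 1860824) = 1727239/1199 - (-72784 + 1860824) = 1727239/1199 - 1*1788040 = 1727239/1199 - 1788040 = -2142132721/1199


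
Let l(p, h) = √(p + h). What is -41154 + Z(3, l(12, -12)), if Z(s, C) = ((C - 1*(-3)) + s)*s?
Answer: -41136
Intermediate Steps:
l(p, h) = √(h + p)
Z(s, C) = s*(3 + C + s) (Z(s, C) = ((C + 3) + s)*s = ((3 + C) + s)*s = (3 + C + s)*s = s*(3 + C + s))
-41154 + Z(3, l(12, -12)) = -41154 + 3*(3 + √(-12 + 12) + 3) = -41154 + 3*(3 + √0 + 3) = -41154 + 3*(3 + 0 + 3) = -41154 + 3*6 = -41154 + 18 = -41136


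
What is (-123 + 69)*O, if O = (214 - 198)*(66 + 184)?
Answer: -216000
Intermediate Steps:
O = 4000 (O = 16*250 = 4000)
(-123 + 69)*O = (-123 + 69)*4000 = -54*4000 = -216000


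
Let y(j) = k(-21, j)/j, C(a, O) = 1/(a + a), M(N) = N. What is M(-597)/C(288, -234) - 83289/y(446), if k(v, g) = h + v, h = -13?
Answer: 12727623/17 ≈ 7.4868e+5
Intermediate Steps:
k(v, g) = -13 + v
C(a, O) = 1/(2*a)
y(j) = -34/j (y(j) = (-13 - 21)/j = -34/j)
M(-597)/C(288, -234) - 83289/y(446) = -597/((½)/288) - 83289/((-34/446)) = -597/((½)*(1/288)) - 83289/((-34*1/446)) = -597/1/576 - 83289/(-17/223) = -597*576 - 83289*(-223/17) = -343872 + 18573447/17 = 12727623/17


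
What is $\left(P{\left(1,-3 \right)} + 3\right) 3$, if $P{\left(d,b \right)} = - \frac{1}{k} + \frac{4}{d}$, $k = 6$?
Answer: $\frac{41}{2} \approx 20.5$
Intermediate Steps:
$P{\left(d,b \right)} = - \frac{1}{6} + \frac{4}{d}$
$\left(P{\left(1,-3 \right)} + 3\right) 3 = \left(\frac{24 - 1}{6 \cdot 1} + 3\right) 3 = \left(\frac{1}{6} \cdot 1 \left(24 - 1\right) + 3\right) 3 = \left(\frac{1}{6} \cdot 1 \cdot 23 + 3\right) 3 = \left(\frac{23}{6} + 3\right) 3 = \frac{41}{6} \cdot 3 = \frac{41}{2}$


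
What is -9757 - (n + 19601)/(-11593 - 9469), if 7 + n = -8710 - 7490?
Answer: -102749270/10531 ≈ -9756.8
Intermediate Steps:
n = -16207 (n = -7 + (-8710 - 7490) = -7 - 16200 = -16207)
-9757 - (n + 19601)/(-11593 - 9469) = -9757 - (-16207 + 19601)/(-11593 - 9469) = -9757 - 3394/(-21062) = -9757 - 3394*(-1)/21062 = -9757 - 1*(-1697/10531) = -9757 + 1697/10531 = -102749270/10531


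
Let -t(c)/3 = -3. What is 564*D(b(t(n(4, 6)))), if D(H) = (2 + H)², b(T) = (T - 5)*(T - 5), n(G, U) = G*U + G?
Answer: 182736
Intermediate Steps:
n(G, U) = G + G*U
t(c) = 9 (t(c) = -3*(-3) = 9)
b(T) = (-5 + T)² (b(T) = (-5 + T)*(-5 + T) = (-5 + T)²)
564*D(b(t(n(4, 6)))) = 564*(2 + (-5 + 9)²)² = 564*(2 + 4²)² = 564*(2 + 16)² = 564*18² = 564*324 = 182736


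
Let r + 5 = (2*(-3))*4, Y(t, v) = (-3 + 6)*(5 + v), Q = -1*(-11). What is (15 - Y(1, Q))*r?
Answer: 957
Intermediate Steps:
Q = 11
Y(t, v) = 15 + 3*v (Y(t, v) = 3*(5 + v) = 15 + 3*v)
r = -29 (r = -5 + (2*(-3))*4 = -5 - 6*4 = -5 - 24 = -29)
(15 - Y(1, Q))*r = (15 - (15 + 3*11))*(-29) = (15 - (15 + 33))*(-29) = (15 - 1*48)*(-29) = (15 - 48)*(-29) = -33*(-29) = 957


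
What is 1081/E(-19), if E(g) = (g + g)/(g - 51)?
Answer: 37835/19 ≈ 1991.3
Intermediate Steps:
E(g) = 2*g/(-51 + g) (E(g) = (2*g)/(-51 + g) = 2*g/(-51 + g))
1081/E(-19) = 1081/((2*(-19)/(-51 - 19))) = 1081/((2*(-19)/(-70))) = 1081/((2*(-19)*(-1/70))) = 1081/(19/35) = 1081*(35/19) = 37835/19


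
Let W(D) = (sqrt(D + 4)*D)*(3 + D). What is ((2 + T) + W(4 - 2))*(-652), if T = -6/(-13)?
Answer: -20864/13 - 6520*sqrt(6) ≈ -17576.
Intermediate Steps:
T = 6/13 (T = -6*(-1/13) = 6/13 ≈ 0.46154)
W(D) = D*sqrt(4 + D)*(3 + D) (W(D) = (sqrt(4 + D)*D)*(3 + D) = (D*sqrt(4 + D))*(3 + D) = D*sqrt(4 + D)*(3 + D))
((2 + T) + W(4 - 2))*(-652) = ((2 + 6/13) + (4 - 2)*sqrt(4 + (4 - 2))*(3 + (4 - 2)))*(-652) = (32/13 + 2*sqrt(4 + 2)*(3 + 2))*(-652) = (32/13 + 2*sqrt(6)*5)*(-652) = (32/13 + 10*sqrt(6))*(-652) = -20864/13 - 6520*sqrt(6)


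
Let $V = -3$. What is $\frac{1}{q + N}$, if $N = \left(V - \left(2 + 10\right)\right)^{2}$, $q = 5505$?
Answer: $\frac{1}{5730} \approx 0.00017452$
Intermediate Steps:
$N = 225$ ($N = \left(-3 - \left(2 + 10\right)\right)^{2} = \left(-3 - 12\right)^{2} = \left(-15\right)^{2} = 225$)
$\frac{1}{q + N} = \frac{1}{5505 + 225} = \frac{1}{5730}$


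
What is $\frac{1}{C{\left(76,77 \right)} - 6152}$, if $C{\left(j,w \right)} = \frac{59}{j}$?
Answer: $- \frac{76}{467493} \approx -0.00016257$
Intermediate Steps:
$\frac{1}{C{\left(76,77 \right)} - 6152} = \frac{1}{\frac{59}{76} - 6152} = \frac{1}{- \frac{467493}{76}} = - \frac{76}{467493}$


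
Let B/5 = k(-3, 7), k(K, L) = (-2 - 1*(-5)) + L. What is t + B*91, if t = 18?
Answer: 4568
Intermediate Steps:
k(K, L) = 3 + L (k(K, L) = (-2 + 5) + L = 3 + L)
B = 50 (B = 5*(3 + 7) = 5*10 = 50)
t + B*91 = 18 + 50*91 = 18 + 4550 = 4568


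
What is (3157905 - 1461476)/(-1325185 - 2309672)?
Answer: -1696429/3634857 ≈ -0.46671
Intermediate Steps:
(3157905 - 1461476)/(-1325185 - 2309672) = 1696429/(-3634857) = 1696429*(-1/3634857) = -1696429/3634857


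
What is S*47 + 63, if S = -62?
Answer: -2851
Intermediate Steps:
S*47 + 63 = -62*47 + 63 = -2914 + 63 = -2851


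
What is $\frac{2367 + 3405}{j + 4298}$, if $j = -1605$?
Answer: $\frac{5772}{2693} \approx 2.1433$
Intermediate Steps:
$\frac{2367 + 3405}{j + 4298} = \frac{2367 + 3405}{-1605 + 4298} = \frac{5772}{2693}$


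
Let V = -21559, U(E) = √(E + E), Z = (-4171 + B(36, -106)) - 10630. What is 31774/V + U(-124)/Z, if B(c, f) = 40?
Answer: -31774/21559 - 2*I*√62/14761 ≈ -1.4738 - 0.0010669*I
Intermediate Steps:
Z = -14761 (Z = (-4171 + 40) - 10630 = -4131 - 10630 = -14761)
U(E) = √2*√E (U(E) = √(2*E) = √2*√E)
31774/V + U(-124)/Z = 31774/(-21559) + (√2*√(-124))/(-14761) = 31774*(-1/21559) + (√2*(2*I*√31))*(-1/14761) = -31774/21559 + (2*I*√62)*(-1/14761) = -31774/21559 - 2*I*√62/14761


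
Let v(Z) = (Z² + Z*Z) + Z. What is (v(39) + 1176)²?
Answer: 18122049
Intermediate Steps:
v(Z) = Z + 2*Z² (v(Z) = (Z² + Z²) + Z = 2*Z² + Z = Z + 2*Z²)
(v(39) + 1176)² = (39*(1 + 2*39) + 1176)² = (39*(1 + 78) + 1176)² = (39*79 + 1176)² = (3081 + 1176)² = 4257² = 18122049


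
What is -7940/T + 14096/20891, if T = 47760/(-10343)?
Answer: 85815679609/49887708 ≈ 1720.2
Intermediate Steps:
T = -47760/10343 (T = 47760*(-1/10343) = -47760/10343 ≈ -4.6176)
-7940/T + 14096/20891 = -7940/(-47760/10343) + 14096/20891 = -7940*(-10343/47760) + 14096*(1/20891) = 4106171/2388 + 14096/20891 = 85815679609/49887708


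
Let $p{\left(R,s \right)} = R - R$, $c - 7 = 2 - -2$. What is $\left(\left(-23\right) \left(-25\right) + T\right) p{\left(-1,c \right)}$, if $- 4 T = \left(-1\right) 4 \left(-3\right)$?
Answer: $0$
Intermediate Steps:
$c = 11$ ($c = 7 + \left(2 - -2\right) = 7 + \left(2 + 2\right) = 7 + 4 = 11$)
$T = -3$ ($T = - \frac{\left(-1\right) 4 \left(-3\right)}{4} = - \frac{\left(-4\right) \left(-3\right)}{4} = \left(- \frac{1}{4}\right) 12 = -3$)
$p{\left(R,s \right)} = 0$
$\left(\left(-23\right) \left(-25\right) + T\right) p{\left(-1,c \right)} = \left(\left(-23\right) \left(-25\right) - 3\right) 0 = \left(575 - 3\right) 0 = 572 \cdot 0 = 0$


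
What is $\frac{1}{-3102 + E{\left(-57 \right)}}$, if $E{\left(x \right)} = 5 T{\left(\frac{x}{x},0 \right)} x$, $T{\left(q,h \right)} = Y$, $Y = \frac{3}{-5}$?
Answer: $- \frac{1}{2931} \approx -0.00034118$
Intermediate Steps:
$Y = - \frac{3}{5}$ ($Y = 3 \left(- \frac{1}{5}\right) = - \frac{3}{5} \approx -0.6$)
$T{\left(q,h \right)} = - \frac{3}{5}$
$E{\left(x \right)} = - 3 x$ ($E{\left(x \right)} = 5 \left(- \frac{3}{5}\right) x = - 3 x$)
$\frac{1}{-3102 + E{\left(-57 \right)}} = \frac{1}{-3102 - -171} = \frac{1}{-3102 + 171} = \frac{1}{-2931} = - \frac{1}{2931}$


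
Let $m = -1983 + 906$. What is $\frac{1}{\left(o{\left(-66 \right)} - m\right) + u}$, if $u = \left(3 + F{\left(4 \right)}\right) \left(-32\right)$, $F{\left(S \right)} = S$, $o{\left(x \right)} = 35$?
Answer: $\frac{1}{888} \approx 0.0011261$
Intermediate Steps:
$m = -1077$
$u = -224$ ($u = \left(3 + 4\right) \left(-32\right) = 7 \left(-32\right) = -224$)
$\frac{1}{\left(o{\left(-66 \right)} - m\right) + u} = \frac{1}{\left(35 - -1077\right) - 224} = \frac{1}{\left(35 + 1077\right) - 224} = \frac{1}{1112 - 224} = \frac{1}{888}$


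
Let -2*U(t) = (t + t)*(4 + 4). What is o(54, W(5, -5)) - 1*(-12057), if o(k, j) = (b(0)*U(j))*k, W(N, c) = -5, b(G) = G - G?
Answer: 12057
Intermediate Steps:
b(G) = 0
U(t) = -8*t (U(t) = -(t + t)*(4 + 4)/2 = -2*t*8/2 = -8*t)
o(k, j) = 0 (o(k, j) = (0*(-8*j))*k = 0*k = 0)
o(54, W(5, -5)) - 1*(-12057) = 0 - 1*(-12057) = 0 + 12057 = 12057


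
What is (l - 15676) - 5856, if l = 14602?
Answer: -6930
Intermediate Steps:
(l - 15676) - 5856 = (14602 - 15676) - 5856 = -1074 - 5856 = -6930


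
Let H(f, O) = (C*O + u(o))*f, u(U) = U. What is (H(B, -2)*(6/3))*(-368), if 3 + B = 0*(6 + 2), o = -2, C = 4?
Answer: -22080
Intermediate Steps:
B = -3 (B = -3 + 0*(6 + 2) = -3 + 0*8 = -3 + 0 = -3)
H(f, O) = f*(-2 + 4*O) (H(f, O) = (4*O - 2)*f = (-2 + 4*O)*f = f*(-2 + 4*O))
(H(B, -2)*(6/3))*(-368) = ((2*(-3)*(-1 + 2*(-2)))*(6/3))*(-368) = ((2*(-3)*(-1 - 4))*(6*(⅓)))*(-368) = ((2*(-3)*(-5))*2)*(-368) = (30*2)*(-368) = 60*(-368) = -22080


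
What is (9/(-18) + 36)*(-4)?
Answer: -142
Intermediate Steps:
(9/(-18) + 36)*(-4) = (9*(-1/18) + 36)*(-4) = (-1/2 + 36)*(-4) = (71/2)*(-4) = -142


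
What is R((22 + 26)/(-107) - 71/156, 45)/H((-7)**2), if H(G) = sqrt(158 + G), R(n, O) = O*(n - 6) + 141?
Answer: -314677*sqrt(23)/127972 ≈ -11.793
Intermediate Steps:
R(n, O) = 141 + O*(-6 + n) (R(n, O) = O*(-6 + n) + 141 = 141 + O*(-6 + n))
R((22 + 26)/(-107) - 71/156, 45)/H((-7)**2) = (141 - 6*45 + 45*((22 + 26)/(-107) - 71/156))/(sqrt(158 + (-7)**2)) = (141 - 270 + 45*(48*(-1/107) - 71*1/156))/(sqrt(158 + 49)) = (141 - 270 + 45*(-48/107 - 71/156))/(sqrt(207)) = (141 - 270 + 45*(-15085/16692))/((3*sqrt(23))) = (141 - 270 - 226275/5564)*(sqrt(23)/69) = -314677*sqrt(23)/127972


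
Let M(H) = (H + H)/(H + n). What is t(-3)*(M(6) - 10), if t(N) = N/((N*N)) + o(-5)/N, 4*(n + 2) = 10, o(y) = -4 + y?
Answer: -848/39 ≈ -21.744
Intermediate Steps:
n = ½ (n = -2 + (¼)*10 = -2 + 5/2 = ½ ≈ 0.50000)
M(H) = 2*H/(½ + H) (M(H) = (H + H)/(H + ½) = (2*H)/(½ + H) = 2*H/(½ + H))
t(N) = -8/N (t(N) = N/((N*N)) + (-4 - 5)/N = N/(N²) - 9/N = N/N² - 9/N = 1/N - 9/N = -8/N)
t(-3)*(M(6) - 10) = (-8/(-3))*(4*6/(1 + 2*6) - 10) = (-8*(-⅓))*(4*6/(1 + 12) - 10) = 8*(4*6/13 - 10)/3 = 8*(4*6*(1/13) - 10)/3 = 8*(24/13 - 10)/3 = (8/3)*(-106/13) = -848/39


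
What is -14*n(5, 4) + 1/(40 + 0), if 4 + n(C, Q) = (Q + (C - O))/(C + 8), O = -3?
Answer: 22413/520 ≈ 43.102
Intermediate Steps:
n(C, Q) = -4 + (3 + C + Q)/(8 + C) (n(C, Q) = -4 + (Q + (C - 1*(-3)))/(C + 8) = -4 + (Q + (C + 3))/(8 + C) = -4 + (Q + (3 + C))/(8 + C) = -4 + (3 + C + Q)/(8 + C))
-14*n(5, 4) + 1/(40 + 0) = -14*(-29 + 4 - 3*5)/(8 + 5) + 1/(40 + 0) = -14*(-29 + 4 - 15)/13 + 1/40 = -14*(-40)/13 + 1/40 = -14*(-40/13) + 1/40 = 560/13 + 1/40 = 22413/520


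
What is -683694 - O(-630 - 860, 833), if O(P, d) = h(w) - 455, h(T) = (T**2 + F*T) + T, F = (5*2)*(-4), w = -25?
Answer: -684839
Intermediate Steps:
F = -40 (F = 10*(-4) = -40)
h(T) = T**2 - 39*T (h(T) = (T**2 - 40*T) + T = T**2 - 39*T)
O(P, d) = 1145 (O(P, d) = -25*(-39 - 25) - 455 = -25*(-64) - 455 = 1600 - 455 = 1145)
-683694 - O(-630 - 860, 833) = -683694 - 1*1145 = -683694 - 1145 = -684839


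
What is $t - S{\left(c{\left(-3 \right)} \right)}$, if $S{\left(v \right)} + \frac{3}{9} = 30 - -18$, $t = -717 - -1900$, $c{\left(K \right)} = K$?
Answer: $\frac{3406}{3} \approx 1135.3$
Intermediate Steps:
$t = 1183$ ($t = -717 + 1900 = 1183$)
$S{\left(v \right)} = \frac{143}{3}$ ($S{\left(v \right)} = - \frac{1}{3} + \left(30 - -18\right) = - \frac{1}{3} + \left(30 + 18\right) = - \frac{1}{3} + 48 = \frac{143}{3}$)
$t - S{\left(c{\left(-3 \right)} \right)} = 1183 - \frac{143}{3} = \frac{3406}{3}$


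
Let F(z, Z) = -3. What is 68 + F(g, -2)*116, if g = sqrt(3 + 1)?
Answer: -280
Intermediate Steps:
g = 2 (g = sqrt(4) = 2)
68 + F(g, -2)*116 = 68 - 3*116 = 68 - 348 = -280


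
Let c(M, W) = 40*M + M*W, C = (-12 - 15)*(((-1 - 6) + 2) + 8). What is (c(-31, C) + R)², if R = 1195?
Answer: 6081156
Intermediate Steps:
C = -81 (C = -27*((-7 + 2) + 8) = -27*(-5 + 8) = -27*3 = -81)
(c(-31, C) + R)² = (-31*(40 - 81) + 1195)² = (-31*(-41) + 1195)² = (1271 + 1195)² = 2466² = 6081156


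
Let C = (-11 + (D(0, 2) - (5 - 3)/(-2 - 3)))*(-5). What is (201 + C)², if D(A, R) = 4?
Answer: 54756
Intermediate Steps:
C = 33 (C = (-11 + (4 - (5 - 3)/(-2 - 3)))*(-5) = (-11 + (4 - 2/(-5)))*(-5) = (-11 + (4 - 2*(-1)/5))*(-5) = (-11 + (4 - 1*(-⅖)))*(-5) = (-11 + (4 + ⅖))*(-5) = (-11 + 22/5)*(-5) = -33/5*(-5) = 33)
(201 + C)² = (201 + 33)² = 234² = 54756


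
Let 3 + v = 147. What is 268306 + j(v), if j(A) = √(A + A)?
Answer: 268306 + 12*√2 ≈ 2.6832e+5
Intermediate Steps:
v = 144 (v = -3 + 147 = 144)
j(A) = √2*√A (j(A) = √(2*A) = √2*√A)
268306 + j(v) = 268306 + √2*√144 = 268306 + √2*12 = 268306 + 12*√2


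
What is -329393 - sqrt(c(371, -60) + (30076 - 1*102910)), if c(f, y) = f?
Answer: -329393 - I*sqrt(72463) ≈ -3.2939e+5 - 269.19*I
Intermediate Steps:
-329393 - sqrt(c(371, -60) + (30076 - 1*102910)) = -329393 - sqrt(371 + (30076 - 1*102910)) = -329393 - sqrt(371 + (30076 - 102910)) = -329393 - sqrt(371 - 72834) = -329393 - sqrt(-72463) = -329393 - I*sqrt(72463)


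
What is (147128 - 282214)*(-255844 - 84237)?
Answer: 45940181966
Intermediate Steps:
(147128 - 282214)*(-255844 - 84237) = -135086*(-340081) = 45940181966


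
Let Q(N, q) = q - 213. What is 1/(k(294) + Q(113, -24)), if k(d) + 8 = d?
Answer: 1/49 ≈ 0.020408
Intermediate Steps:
Q(N, q) = -213 + q
k(d) = -8 + d
1/(k(294) + Q(113, -24)) = 1/((-8 + 294) + (-213 - 24)) = 1/(286 - 237) = 1/49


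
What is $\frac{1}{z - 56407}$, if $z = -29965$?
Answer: $- \frac{1}{86372} \approx -1.1578 \cdot 10^{-5}$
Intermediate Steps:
$\frac{1}{z - 56407} = \frac{1}{-29965 - 56407} = \frac{1}{-86372} = - \frac{1}{86372}$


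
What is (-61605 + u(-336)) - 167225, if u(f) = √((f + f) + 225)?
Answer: -228830 + I*√447 ≈ -2.2883e+5 + 21.142*I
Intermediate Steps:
u(f) = √(225 + 2*f) (u(f) = √(2*f + 225) = √(225 + 2*f))
(-61605 + u(-336)) - 167225 = (-61605 + √(225 + 2*(-336))) - 167225 = (-61605 + √(225 - 672)) - 167225 = (-61605 + √(-447)) - 167225 = (-61605 + I*√447) - 167225 = -228830 + I*√447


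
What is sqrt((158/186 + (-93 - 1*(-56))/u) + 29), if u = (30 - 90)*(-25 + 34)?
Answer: sqrt(232884555)/2790 ≈ 5.4697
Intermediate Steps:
u = -540 (u = -60*9 = -540)
sqrt((158/186 + (-93 - 1*(-56))/u) + 29) = sqrt((158/186 + (-93 - 1*(-56))/(-540)) + 29) = sqrt((158*(1/186) + (-93 + 56)*(-1/540)) + 29) = sqrt((79/93 - 37*(-1/540)) + 29) = sqrt((79/93 + 37/540) + 29) = sqrt(15367/16740 + 29) = sqrt(500827/16740) = sqrt(232884555)/2790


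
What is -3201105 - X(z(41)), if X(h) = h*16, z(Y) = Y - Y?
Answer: -3201105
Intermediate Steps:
z(Y) = 0
X(h) = 16*h
-3201105 - X(z(41)) = -3201105 - 16*0 = -3201105 - 1*0 = -3201105 + 0 = -3201105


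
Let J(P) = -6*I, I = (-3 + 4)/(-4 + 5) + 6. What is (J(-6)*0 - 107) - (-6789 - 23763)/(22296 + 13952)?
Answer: -480998/4531 ≈ -106.16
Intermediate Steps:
I = 7 (I = 1/1 + 6 = 1*1 + 6 = 1 + 6 = 7)
J(P) = -42 (J(P) = -6*7 = -42)
(J(-6)*0 - 107) - (-6789 - 23763)/(22296 + 13952) = (-42*0 - 107) - (-6789 - 23763)/(22296 + 13952) = (0 - 107) - (-30552)/36248 = -107 - (-30552)/36248 = -107 - 1*(-3819/4531) = -107 + 3819/4531 = -480998/4531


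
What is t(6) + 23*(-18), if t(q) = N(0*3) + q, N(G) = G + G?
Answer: -408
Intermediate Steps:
N(G) = 2*G
t(q) = q (t(q) = 2*(0*3) + q = 2*0 + q = 0 + q = q)
t(6) + 23*(-18) = 6 + 23*(-18) = 6 - 414 = -408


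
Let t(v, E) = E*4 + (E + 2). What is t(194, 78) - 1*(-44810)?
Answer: 45202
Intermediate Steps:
t(v, E) = 2 + 5*E (t(v, E) = 4*E + (2 + E) = 2 + 5*E)
t(194, 78) - 1*(-44810) = (2 + 5*78) - 1*(-44810) = (2 + 390) + 44810 = 392 + 44810 = 45202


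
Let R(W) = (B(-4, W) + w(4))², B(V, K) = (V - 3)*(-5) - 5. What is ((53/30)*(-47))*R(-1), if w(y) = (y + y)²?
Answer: -11005238/15 ≈ -7.3368e+5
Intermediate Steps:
B(V, K) = 10 - 5*V (B(V, K) = (-3 + V)*(-5) - 5 = (15 - 5*V) - 5 = 10 - 5*V)
w(y) = 4*y² (w(y) = (2*y)² = 4*y²)
R(W) = 8836 (R(W) = ((10 - 5*(-4)) + 4*4²)² = ((10 + 20) + 4*16)² = (30 + 64)² = 94² = 8836)
((53/30)*(-47))*R(-1) = ((53/30)*(-47))*8836 = -2491/30*8836 = -11005238/15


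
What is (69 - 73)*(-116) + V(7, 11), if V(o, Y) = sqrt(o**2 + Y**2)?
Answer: 464 + sqrt(170) ≈ 477.04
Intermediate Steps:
V(o, Y) = sqrt(Y**2 + o**2)
(69 - 73)*(-116) + V(7, 11) = (69 - 73)*(-116) + sqrt(11**2 + 7**2) = -4*(-116) + sqrt(121 + 49) = 464 + sqrt(170)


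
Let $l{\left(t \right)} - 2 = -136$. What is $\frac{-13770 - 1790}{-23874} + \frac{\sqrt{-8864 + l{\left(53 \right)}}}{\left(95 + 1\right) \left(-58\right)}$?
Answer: $\frac{7780}{11937} - \frac{i \sqrt{8998}}{5568} \approx 0.65176 - 0.017036 i$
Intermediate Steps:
$l{\left(t \right)} = -134$ ($l{\left(t \right)} = 2 - 136 = -134$)
$\frac{-13770 - 1790}{-23874} + \frac{\sqrt{-8864 + l{\left(53 \right)}}}{\left(95 + 1\right) \left(-58\right)} = \frac{-13770 - 1790}{-23874} + \frac{\sqrt{-8864 - 134}}{\left(95 + 1\right) \left(-58\right)} = \left(-15560\right) \left(- \frac{1}{23874}\right) + \frac{\sqrt{-8998}}{96 \left(-58\right)} = \frac{7780}{11937} + \frac{i \sqrt{8998}}{-5568} = \frac{7780}{11937} + i \sqrt{8998} \left(- \frac{1}{5568}\right) = \frac{7780}{11937} - \frac{i \sqrt{8998}}{5568}$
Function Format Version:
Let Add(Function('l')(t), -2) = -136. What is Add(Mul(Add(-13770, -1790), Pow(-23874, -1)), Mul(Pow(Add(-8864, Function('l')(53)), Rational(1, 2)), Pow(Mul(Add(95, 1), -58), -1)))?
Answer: Add(Rational(7780, 11937), Mul(Rational(-1, 5568), I, Pow(8998, Rational(1, 2)))) ≈ Add(0.65176, Mul(-0.017036, I))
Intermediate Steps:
Function('l')(t) = -134 (Function('l')(t) = Add(2, -136) = -134)
Add(Mul(Add(-13770, -1790), Pow(-23874, -1)), Mul(Pow(Add(-8864, Function('l')(53)), Rational(1, 2)), Pow(Mul(Add(95, 1), -58), -1))) = Add(Mul(Add(-13770, -1790), Pow(-23874, -1)), Mul(Pow(Add(-8864, -134), Rational(1, 2)), Pow(Mul(Add(95, 1), -58), -1))) = Add(Mul(-15560, Rational(-1, 23874)), Mul(Pow(-8998, Rational(1, 2)), Pow(Mul(96, -58), -1))) = Add(Rational(7780, 11937), Mul(Mul(I, Pow(8998, Rational(1, 2))), Pow(-5568, -1))) = Add(Rational(7780, 11937), Mul(Mul(I, Pow(8998, Rational(1, 2))), Rational(-1, 5568))) = Add(Rational(7780, 11937), Mul(Rational(-1, 5568), I, Pow(8998, Rational(1, 2))))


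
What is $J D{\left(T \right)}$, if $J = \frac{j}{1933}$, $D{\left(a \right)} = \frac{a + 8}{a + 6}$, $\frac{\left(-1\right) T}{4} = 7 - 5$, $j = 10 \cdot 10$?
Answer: $0$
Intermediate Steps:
$j = 100$
$T = -8$ ($T = - 4 \left(7 - 5\right) = \left(-4\right) 2 = -8$)
$D{\left(a \right)} = \frac{8 + a}{6 + a}$
$J = \frac{100}{1933} \approx 0.051733$
$J D{\left(T \right)} = \frac{100 \frac{8 - 8}{6 - 8}}{1933} = \frac{100 \frac{1}{-2} \cdot 0}{1933} = \frac{100 \left(\left(- \frac{1}{2}\right) 0\right)}{1933} = \frac{100}{1933} \cdot 0 = 0$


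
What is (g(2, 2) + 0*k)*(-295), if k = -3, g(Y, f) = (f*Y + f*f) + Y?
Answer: -2950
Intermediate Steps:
g(Y, f) = Y + f² + Y*f (g(Y, f) = (Y*f + f²) + Y = (f² + Y*f) + Y = Y + f² + Y*f)
(g(2, 2) + 0*k)*(-295) = ((2 + 2² + 2*2) + 0*(-3))*(-295) = ((2 + 4 + 4) + 0)*(-295) = (10 + 0)*(-295) = 10*(-295) = -2950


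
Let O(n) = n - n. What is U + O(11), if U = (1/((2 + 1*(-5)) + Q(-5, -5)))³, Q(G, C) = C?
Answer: -1/512 ≈ -0.0019531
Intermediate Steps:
O(n) = 0
U = -1/512 (U = (1/((2 + 1*(-5)) - 5))³ = (1/((2 - 5) - 5))³ = (1/(-3 - 5))³ = (1/(-8))³ = (-⅛)³ = -1/512 ≈ -0.0019531)
U + O(11) = -1/512 + 0 = -1/512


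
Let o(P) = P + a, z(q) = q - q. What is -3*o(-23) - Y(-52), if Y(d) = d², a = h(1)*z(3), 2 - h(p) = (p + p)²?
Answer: -2635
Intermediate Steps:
z(q) = 0
h(p) = 2 - 4*p² (h(p) = 2 - (p + p)² = 2 - (2*p)² = 2 - 4*p²)
a = 0 (a = (2 - 4*1²)*0 = (2 - 4*1)*0 = (2 - 4)*0 = -2*0 = 0)
o(P) = P (o(P) = P + 0 = P)
-3*o(-23) - Y(-52) = -3*(-23) - 1*(-52)² = 69 - 1*2704 = 69 - 2704 = -2635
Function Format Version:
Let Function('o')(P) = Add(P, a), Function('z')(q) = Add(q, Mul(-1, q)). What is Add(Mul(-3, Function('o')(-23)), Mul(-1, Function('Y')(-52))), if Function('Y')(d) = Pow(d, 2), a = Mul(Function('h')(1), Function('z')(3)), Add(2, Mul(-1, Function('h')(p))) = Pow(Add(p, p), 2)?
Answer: -2635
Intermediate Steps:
Function('z')(q) = 0
Function('h')(p) = Add(2, Mul(-4, Pow(p, 2))) (Function('h')(p) = Add(2, Mul(-1, Pow(Add(p, p), 2))) = Add(2, Mul(-1, Pow(Mul(2, p), 2))) = Add(2, Mul(-1, Mul(4, Pow(p, 2)))) = Add(2, Mul(-4, Pow(p, 2))))
a = 0 (a = Mul(Add(2, Mul(-4, Pow(1, 2))), 0) = Mul(Add(2, Mul(-4, 1)), 0) = Mul(Add(2, -4), 0) = Mul(-2, 0) = 0)
Function('o')(P) = P (Function('o')(P) = Add(P, 0) = P)
Add(Mul(-3, Function('o')(-23)), Mul(-1, Function('Y')(-52))) = Add(Mul(-3, -23), Mul(-1, Pow(-52, 2))) = Add(69, Mul(-1, 2704)) = Add(69, -2704) = -2635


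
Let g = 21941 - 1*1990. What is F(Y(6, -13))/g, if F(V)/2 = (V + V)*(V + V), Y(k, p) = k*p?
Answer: 48672/19951 ≈ 2.4396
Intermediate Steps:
F(V) = 8*V² (F(V) = 2*((V + V)*(V + V)) = 2*((2*V)*(2*V)) = 2*(4*V²) = 8*V²)
g = 19951 (g = 21941 - 1990 = 19951)
F(Y(6, -13))/g = (8*(6*(-13))²)/19951 = (8*(-78)²)*(1/19951) = (8*6084)*(1/19951) = 48672*(1/19951) = 48672/19951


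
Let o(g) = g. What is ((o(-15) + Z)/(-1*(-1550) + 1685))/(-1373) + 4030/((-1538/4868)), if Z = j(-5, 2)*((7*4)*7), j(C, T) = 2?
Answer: -43568283018013/3415632695 ≈ -12756.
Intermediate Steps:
Z = 392 (Z = 2*((7*4)*7) = 2*(28*7) = 2*196 = 392)
((o(-15) + Z)/(-1*(-1550) + 1685))/(-1373) + 4030/((-1538/4868)) = ((-15 + 392)/(-1*(-1550) + 1685))/(-1373) + 4030/((-1538/4868)) = (377/(1550 + 1685))*(-1/1373) + 4030/((-1538*1/4868)) = (377/3235)*(-1/1373) + 4030/(-769/2434) = (377*(1/3235))*(-1/1373) + 4030*(-2434/769) = (377/3235)*(-1/1373) - 9809020/769 = -377/4441655 - 9809020/769 = -43568283018013/3415632695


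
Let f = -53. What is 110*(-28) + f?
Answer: -3133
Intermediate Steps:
110*(-28) + f = 110*(-28) - 53 = -3080 - 53 = -3133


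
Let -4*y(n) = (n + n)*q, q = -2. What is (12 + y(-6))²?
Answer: 36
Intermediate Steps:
y(n) = n (y(n) = -(n + n)*(-2)/4 = -2*n*(-2)/4 = -(-1)*n = n)
(12 + y(-6))² = (12 - 6)² = 6² = 36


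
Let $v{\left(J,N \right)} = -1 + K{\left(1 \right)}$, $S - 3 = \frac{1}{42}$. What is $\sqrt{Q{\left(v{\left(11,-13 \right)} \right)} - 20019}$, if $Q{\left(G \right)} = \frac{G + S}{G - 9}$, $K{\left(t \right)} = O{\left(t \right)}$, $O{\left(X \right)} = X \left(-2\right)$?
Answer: $\frac{i \sqrt{141254078}}{84} \approx 141.49 i$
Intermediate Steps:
$O{\left(X \right)} = - 2 X$
$K{\left(t \right)} = - 2 t$
$S = \frac{127}{42}$ ($S = 3 + \frac{1}{42} = \frac{127}{42} \approx 3.0238$)
$v{\left(J,N \right)} = -3$ ($v{\left(J,N \right)} = -1 - 2 = -3$)
$Q{\left(G \right)} = \frac{\frac{127}{42} + G}{-9 + G}$ ($Q{\left(G \right)} = \frac{G + \frac{127}{42}}{G - 9} = \frac{\frac{127}{42} + G}{-9 + G}$)
$\sqrt{Q{\left(v{\left(11,-13 \right)} \right)} - 20019} = \sqrt{\frac{\frac{127}{42} - 3}{-9 - 3} - 20019} = \sqrt{\frac{1}{-12} \cdot \frac{1}{42} - 20019} = \sqrt{\left(- \frac{1}{12}\right) \frac{1}{42} - 20019} = \sqrt{- \frac{1}{504} - 20019} = \sqrt{- \frac{10089577}{504}} = \frac{i \sqrt{141254078}}{84}$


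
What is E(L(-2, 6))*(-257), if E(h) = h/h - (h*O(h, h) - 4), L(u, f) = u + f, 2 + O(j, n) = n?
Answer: 771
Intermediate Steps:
O(j, n) = -2 + n
L(u, f) = f + u
E(h) = 5 - h*(-2 + h) (E(h) = h/h - (h*(-2 + h) - 4) = 1 - (-4 + h*(-2 + h)) = 1 + (4 - h*(-2 + h)) = 5 - h*(-2 + h))
E(L(-2, 6))*(-257) = (5 - (6 - 2)*(-2 + (6 - 2)))*(-257) = (5 - 1*4*(-2 + 4))*(-257) = (5 - 1*4*2)*(-257) = (5 - 8)*(-257) = -3*(-257) = 771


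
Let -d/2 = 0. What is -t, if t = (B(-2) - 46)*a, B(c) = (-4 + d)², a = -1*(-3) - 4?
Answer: -30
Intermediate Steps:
d = 0 (d = -2*0 = 0)
a = -1 (a = 3 - 4 = -1)
B(c) = 16 (B(c) = (-4 + 0)² = (-4)² = 16)
t = 30 (t = (16 - 46)*(-1) = -30*(-1) = 30)
-t = -1*30 = -30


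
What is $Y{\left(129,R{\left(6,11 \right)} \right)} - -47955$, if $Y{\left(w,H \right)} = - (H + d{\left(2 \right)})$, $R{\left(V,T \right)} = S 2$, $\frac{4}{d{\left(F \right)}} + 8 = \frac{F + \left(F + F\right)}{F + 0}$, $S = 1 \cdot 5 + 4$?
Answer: $\frac{239689}{5} \approx 47938.0$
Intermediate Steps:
$S = 9$ ($S = 5 + 4 = 9$)
$d{\left(F \right)} = - \frac{4}{5}$ ($d{\left(F \right)} = \frac{4}{-8 + \frac{F + \left(F + F\right)}{F + 0}} = \frac{4}{-8 + \frac{F + 2 F}{F}} = \frac{4}{-8 + \frac{3 F}{F}} = \frac{4}{-8 + 3} = \frac{4}{-5} = 4 \left(- \frac{1}{5}\right) = - \frac{4}{5}$)
$R{\left(V,T \right)} = 18$ ($R{\left(V,T \right)} = 9 \cdot 2 = 18$)
$Y{\left(w,H \right)} = \frac{4}{5} - H$ ($Y{\left(w,H \right)} = - (H - \frac{4}{5}) = - (- \frac{4}{5} + H) = \frac{4}{5} - H$)
$Y{\left(129,R{\left(6,11 \right)} \right)} - -47955 = \left(\frac{4}{5} - 18\right) - -47955 = \left(\frac{4}{5} - 18\right) + 47955 = - \frac{86}{5} + 47955 = \frac{239689}{5}$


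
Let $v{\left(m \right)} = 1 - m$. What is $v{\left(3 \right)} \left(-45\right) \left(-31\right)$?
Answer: $-2790$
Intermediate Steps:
$v{\left(3 \right)} \left(-45\right) \left(-31\right) = \left(1 - 3\right) \left(-45\right) \left(-31\right) = \left(-2\right) \left(-45\right) \left(-31\right) = 90 \left(-31\right) = -2790$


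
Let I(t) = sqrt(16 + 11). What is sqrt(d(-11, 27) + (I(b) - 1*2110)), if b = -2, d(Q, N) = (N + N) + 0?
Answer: sqrt(-2056 + 3*sqrt(3)) ≈ 45.286*I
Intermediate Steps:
d(Q, N) = 2*N (d(Q, N) = 2*N + 0 = 2*N)
I(t) = 3*sqrt(3) (I(t) = sqrt(27) = 3*sqrt(3))
sqrt(d(-11, 27) + (I(b) - 1*2110)) = sqrt(2*27 + (3*sqrt(3) - 1*2110)) = sqrt(54 + (3*sqrt(3) - 2110)) = sqrt(54 + (-2110 + 3*sqrt(3))) = sqrt(-2056 + 3*sqrt(3))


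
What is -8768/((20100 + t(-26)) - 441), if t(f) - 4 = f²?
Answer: -8768/20339 ≈ -0.43109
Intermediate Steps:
t(f) = 4 + f²
-8768/((20100 + t(-26)) - 441) = -8768/((20100 + (4 + (-26)²)) - 441) = -8768/((20100 + (4 + 676)) - 441) = -8768/((20100 + 680) - 441) = -8768/(20780 - 441) = -8768/20339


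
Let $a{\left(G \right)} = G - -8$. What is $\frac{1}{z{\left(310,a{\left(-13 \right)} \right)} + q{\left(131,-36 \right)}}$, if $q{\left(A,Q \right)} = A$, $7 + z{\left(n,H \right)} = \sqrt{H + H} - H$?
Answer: $\frac{129}{16651} - \frac{i \sqrt{10}}{16651} \approx 0.0077473 - 0.00018992 i$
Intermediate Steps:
$a{\left(G \right)} = 8 + G$ ($a{\left(G \right)} = G + 8 = 8 + G$)
$z{\left(n,H \right)} = -7 - H + \sqrt{2} \sqrt{H}$ ($z{\left(n,H \right)} = -7 - \left(H - \sqrt{H + H}\right) = -7 - \left(H - \sqrt{2} \sqrt{H}\right) = -7 + \left(\sqrt{2} \sqrt{H} - H\right) = -7 + \left(- H + \sqrt{2} \sqrt{H}\right) = -7 - H + \sqrt{2} \sqrt{H}$)
$\frac{1}{z{\left(310,a{\left(-13 \right)} \right)} + q{\left(131,-36 \right)}} = \frac{1}{\left(-7 - \left(8 - 13\right) + \sqrt{2} \sqrt{8 - 13}\right) + 131} = \frac{1}{\left(-7 - -5 + \sqrt{2} \sqrt{-5}\right) + 131} = \frac{1}{\left(-7 + 5 + \sqrt{2} i \sqrt{5}\right) + 131} = \frac{1}{\left(-7 + 5 + i \sqrt{10}\right) + 131} = \frac{1}{\left(-2 + i \sqrt{10}\right) + 131} = \frac{1}{129 + i \sqrt{10}}$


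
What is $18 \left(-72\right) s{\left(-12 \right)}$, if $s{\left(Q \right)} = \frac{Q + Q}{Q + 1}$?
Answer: $- \frac{31104}{11} \approx -2827.6$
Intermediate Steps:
$s{\left(Q \right)} = \frac{2 Q}{1 + Q}$
$18 \left(-72\right) s{\left(-12 \right)} = 18 \left(-72\right) 2 \left(-12\right) \frac{1}{1 - 12} = - 1296 \cdot 2 \left(-12\right) \frac{1}{-11} = - 1296 \cdot 2 \left(-12\right) \left(- \frac{1}{11}\right) = \left(-1296\right) \frac{24}{11} = - \frac{31104}{11}$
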